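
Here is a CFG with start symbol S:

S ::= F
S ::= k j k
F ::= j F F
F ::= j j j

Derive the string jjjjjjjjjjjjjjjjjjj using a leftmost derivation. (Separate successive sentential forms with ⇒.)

S ⇒ F   [S ::= F]
F ⇒ jFF   [F ::= j F F]
jFF ⇒ jjFFF   [F ::= j F F]
jjFFF ⇒ jjjjjFF   [F ::= j j j]
jjjjjFF ⇒ jjjjjjFFF   [F ::= j F F]
jjjjjjFFF ⇒ jjjjjjjFFFF   [F ::= j F F]
jjjjjjjFFFF ⇒ jjjjjjjjjjFFF   [F ::= j j j]
jjjjjjjjjjFFF ⇒ jjjjjjjjjjjjjFF   [F ::= j j j]
jjjjjjjjjjjjjFF ⇒ jjjjjjjjjjjjjjjjF   [F ::= j j j]
jjjjjjjjjjjjjjjjF ⇒ jjjjjjjjjjjjjjjjjjj   [F ::= j j j]

S ⇒ F ⇒ jFF ⇒ jjFFF ⇒ jjjjjFF ⇒ jjjjjjFFF ⇒ jjjjjjjFFFF ⇒ jjjjjjjjjjFFF ⇒ jjjjjjjjjjjjjFF ⇒ jjjjjjjjjjjjjjjjF ⇒ jjjjjjjjjjjjjjjjjjj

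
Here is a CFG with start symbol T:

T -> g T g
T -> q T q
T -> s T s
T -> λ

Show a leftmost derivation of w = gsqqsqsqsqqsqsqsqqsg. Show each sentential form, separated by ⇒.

T ⇒ gTg ⇒ gsTsg ⇒ gsqTqsg ⇒ gsqqTqqsg ⇒ gsqqsTsqqsg ⇒ gsqqsqTqsqqsg ⇒ gsqqsqsTsqsqqsg ⇒ gsqqsqsqTqsqsqqsg ⇒ gsqqsqsqsTsqsqsqqsg ⇒ gsqqsqsqsqTqsqsqsqqsg ⇒ gsqqsqsqsqqsqsqsqqsg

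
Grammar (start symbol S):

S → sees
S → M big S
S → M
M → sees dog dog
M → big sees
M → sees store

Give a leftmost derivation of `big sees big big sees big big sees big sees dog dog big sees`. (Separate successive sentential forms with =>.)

S => M big S => big sees big S => big sees big M big S => big sees big big sees big S => big sees big big sees big M big S => big sees big big sees big big sees big S => big sees big big sees big big sees big M big S => big sees big big sees big big sees big sees dog dog big S => big sees big big sees big big sees big sees dog dog big sees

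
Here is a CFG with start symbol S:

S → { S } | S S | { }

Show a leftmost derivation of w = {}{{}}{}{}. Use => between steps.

S => SS   [S → S S]
SS => SSS   [S → S S]
SSS => SSSS   [S → S S]
SSSS => {}SSS   [S → { }]
{}SSS => {}{S}SS   [S → { S }]
{}{S}SS => {}{{}}SS   [S → { }]
{}{{}}SS => {}{{}}{}S   [S → { }]
{}{{}}{}S => {}{{}}{}{}   [S → { }]

S=>SS=>SSS=>SSSS=>{}SSS=>{}{S}SS=>{}{{}}SS=>{}{{}}{}S=>{}{{}}{}{}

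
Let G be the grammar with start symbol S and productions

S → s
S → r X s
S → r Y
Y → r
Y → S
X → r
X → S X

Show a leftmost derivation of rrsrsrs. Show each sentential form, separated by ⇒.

S ⇒ rXs ⇒ rSXs ⇒ rrXsXs ⇒ rrSXsXs ⇒ rrsXsXs ⇒ rrsrsXs ⇒ rrsrsrs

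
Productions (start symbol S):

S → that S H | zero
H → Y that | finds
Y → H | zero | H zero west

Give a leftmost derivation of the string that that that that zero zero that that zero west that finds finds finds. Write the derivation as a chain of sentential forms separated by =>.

S => that S H => that that S H H => that that that S H H H => that that that that S H H H H => that that that that zero H H H H => that that that that zero Y that H H H => that that that that zero H zero west that H H H => that that that that zero Y that zero west that H H H => that that that that zero H that zero west that H H H => that that that that zero Y that that zero west that H H H => that that that that zero zero that that zero west that H H H => that that that that zero zero that that zero west that finds H H => that that that that zero zero that that zero west that finds finds H => that that that that zero zero that that zero west that finds finds finds

S => that S H   [S → that S H]
that S H => that that S H H   [S → that S H]
that that S H H => that that that S H H H   [S → that S H]
that that that S H H H => that that that that S H H H H   [S → that S H]
that that that that S H H H H => that that that that zero H H H H   [S → zero]
that that that that zero H H H H => that that that that zero Y that H H H   [H → Y that]
that that that that zero Y that H H H => that that that that zero H zero west that H H H   [Y → H zero west]
that that that that zero H zero west that H H H => that that that that zero Y that zero west that H H H   [H → Y that]
that that that that zero Y that zero west that H H H => that that that that zero H that zero west that H H H   [Y → H]
that that that that zero H that zero west that H H H => that that that that zero Y that that zero west that H H H   [H → Y that]
that that that that zero Y that that zero west that H H H => that that that that zero zero that that zero west that H H H   [Y → zero]
that that that that zero zero that that zero west that H H H => that that that that zero zero that that zero west that finds H H   [H → finds]
that that that that zero zero that that zero west that finds H H => that that that that zero zero that that zero west that finds finds H   [H → finds]
that that that that zero zero that that zero west that finds finds H => that that that that zero zero that that zero west that finds finds finds   [H → finds]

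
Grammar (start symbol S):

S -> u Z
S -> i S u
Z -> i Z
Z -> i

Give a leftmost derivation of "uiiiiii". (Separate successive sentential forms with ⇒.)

S ⇒ uZ ⇒ uiZ ⇒ uiiZ ⇒ uiiiZ ⇒ uiiiiZ ⇒ uiiiiiZ ⇒ uiiiiii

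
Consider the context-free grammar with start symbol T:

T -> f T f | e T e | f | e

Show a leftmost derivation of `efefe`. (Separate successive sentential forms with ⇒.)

T ⇒ eTe   [T -> e T e]
eTe ⇒ efTfe   [T -> f T f]
efTfe ⇒ efefe   [T -> e]

T⇒eTe⇒efTfe⇒efefe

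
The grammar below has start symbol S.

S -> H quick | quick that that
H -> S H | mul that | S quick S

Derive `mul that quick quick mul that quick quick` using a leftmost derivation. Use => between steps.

S => H quick => S quick S quick => H quick quick S quick => mul that quick quick S quick => mul that quick quick H quick quick => mul that quick quick mul that quick quick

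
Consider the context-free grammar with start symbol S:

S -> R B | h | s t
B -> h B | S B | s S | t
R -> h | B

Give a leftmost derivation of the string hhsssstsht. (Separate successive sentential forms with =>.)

S=>RB=>hB=>hhB=>hhsS=>hhsRB=>hhsBB=>hhssSB=>hhssRBB=>hhssBBB=>hhsssSBB=>hhsssstBB=>hhsssstsSB=>hhsssstshB=>hhsssstsht

S => RB   [S -> R B]
RB => hB   [R -> h]
hB => hhB   [B -> h B]
hhB => hhsS   [B -> s S]
hhsS => hhsRB   [S -> R B]
hhsRB => hhsBB   [R -> B]
hhsBB => hhssSB   [B -> s S]
hhssSB => hhssRBB   [S -> R B]
hhssRBB => hhssBBB   [R -> B]
hhssBBB => hhsssSBB   [B -> s S]
hhsssSBB => hhsssstBB   [S -> s t]
hhsssstBB => hhsssstsSB   [B -> s S]
hhsssstsSB => hhsssstshB   [S -> h]
hhsssstshB => hhsssstsht   [B -> t]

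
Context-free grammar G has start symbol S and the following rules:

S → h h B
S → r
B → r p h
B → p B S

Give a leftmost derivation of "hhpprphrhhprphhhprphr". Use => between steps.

S=>hhB=>hhpBS=>hhppBSS=>hhpprphSS=>hhpprphrS=>hhpprphrhhB=>hhpprphrhhpBS=>hhpprphrhhprphS=>hhpprphrhhprphhhB=>hhpprphrhhprphhhpBS=>hhpprphrhhprphhhprphS=>hhpprphrhhprphhhprphr

S => hhB   [S → h h B]
hhB => hhpBS   [B → p B S]
hhpBS => hhppBSS   [B → p B S]
hhppBSS => hhpprphSS   [B → r p h]
hhpprphSS => hhpprphrS   [S → r]
hhpprphrS => hhpprphrhhB   [S → h h B]
hhpprphrhhB => hhpprphrhhpBS   [B → p B S]
hhpprphrhhpBS => hhpprphrhhprphS   [B → r p h]
hhpprphrhhprphS => hhpprphrhhprphhhB   [S → h h B]
hhpprphrhhprphhhB => hhpprphrhhprphhhpBS   [B → p B S]
hhpprphrhhprphhhpBS => hhpprphrhhprphhhprphS   [B → r p h]
hhpprphrhhprphhhprphS => hhpprphrhhprphhhprphr   [S → r]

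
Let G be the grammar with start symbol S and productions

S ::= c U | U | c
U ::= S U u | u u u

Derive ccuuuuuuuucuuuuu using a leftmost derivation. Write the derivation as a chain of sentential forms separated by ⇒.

S⇒U⇒SUu⇒UUu⇒SUuUu⇒cUUuUu⇒cSUuUuUu⇒ccUuUuUu⇒ccuuuuUuUu⇒ccuuuuuuuuUu⇒ccuuuuuuuuSUuu⇒ccuuuuuuuucUuu⇒ccuuuuuuuucuuuuu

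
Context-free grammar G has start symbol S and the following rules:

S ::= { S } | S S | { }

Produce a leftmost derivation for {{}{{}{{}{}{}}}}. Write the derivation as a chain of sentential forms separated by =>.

S => {S}   [S ::= { S }]
{S} => {SS}   [S ::= S S]
{SS} => {{}S}   [S ::= { }]
{{}S} => {{}{S}}   [S ::= { S }]
{{}{S}} => {{}{SS}}   [S ::= S S]
{{}{SS}} => {{}{{}S}}   [S ::= { }]
{{}{{}S}} => {{}{{}{S}}}   [S ::= { S }]
{{}{{}{S}}} => {{}{{}{SS}}}   [S ::= S S]
{{}{{}{SS}}} => {{}{{}{SSS}}}   [S ::= S S]
{{}{{}{SSS}}} => {{}{{}{{}SS}}}   [S ::= { }]
{{}{{}{{}SS}}} => {{}{{}{{}{}S}}}   [S ::= { }]
{{}{{}{{}{}S}}} => {{}{{}{{}{}{}}}}   [S ::= { }]

S=>{S}=>{SS}=>{{}S}=>{{}{S}}=>{{}{SS}}=>{{}{{}S}}=>{{}{{}{S}}}=>{{}{{}{SS}}}=>{{}{{}{SSS}}}=>{{}{{}{{}SS}}}=>{{}{{}{{}{}S}}}=>{{}{{}{{}{}{}}}}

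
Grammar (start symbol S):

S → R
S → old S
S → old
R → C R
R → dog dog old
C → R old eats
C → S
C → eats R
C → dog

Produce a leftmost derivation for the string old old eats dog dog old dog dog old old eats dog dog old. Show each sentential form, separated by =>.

S => old S   [S → old S]
old S => old old S   [S → old S]
old old S => old old R   [S → R]
old old R => old old C R   [R → C R]
old old C R => old old R old eats R   [C → R old eats]
old old R old eats R => old old C R old eats R   [R → C R]
old old C R old eats R => old old eats R R old eats R   [C → eats R]
old old eats R R old eats R => old old eats dog dog old R old eats R   [R → dog dog old]
old old eats dog dog old R old eats R => old old eats dog dog old dog dog old old eats R   [R → dog dog old]
old old eats dog dog old dog dog old old eats R => old old eats dog dog old dog dog old old eats dog dog old   [R → dog dog old]

S => old S => old old S => old old R => old old C R => old old R old eats R => old old C R old eats R => old old eats R R old eats R => old old eats dog dog old R old eats R => old old eats dog dog old dog dog old old eats R => old old eats dog dog old dog dog old old eats dog dog old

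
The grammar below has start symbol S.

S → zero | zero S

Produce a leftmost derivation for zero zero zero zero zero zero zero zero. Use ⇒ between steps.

S ⇒ zero S   [S → zero S]
zero S ⇒ zero zero S   [S → zero S]
zero zero S ⇒ zero zero zero S   [S → zero S]
zero zero zero S ⇒ zero zero zero zero S   [S → zero S]
zero zero zero zero S ⇒ zero zero zero zero zero S   [S → zero S]
zero zero zero zero zero S ⇒ zero zero zero zero zero zero S   [S → zero S]
zero zero zero zero zero zero S ⇒ zero zero zero zero zero zero zero S   [S → zero S]
zero zero zero zero zero zero zero S ⇒ zero zero zero zero zero zero zero zero   [S → zero]

S ⇒ zero S ⇒ zero zero S ⇒ zero zero zero S ⇒ zero zero zero zero S ⇒ zero zero zero zero zero S ⇒ zero zero zero zero zero zero S ⇒ zero zero zero zero zero zero zero S ⇒ zero zero zero zero zero zero zero zero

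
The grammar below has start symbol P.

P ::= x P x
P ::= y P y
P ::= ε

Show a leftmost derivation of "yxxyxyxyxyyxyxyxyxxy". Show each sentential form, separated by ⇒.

P⇒yPy⇒yxPxy⇒yxxPxxy⇒yxxyPyxxy⇒yxxyxPxyxxy⇒yxxyxyPyxyxxy⇒yxxyxyxPxyxyxxy⇒yxxyxyxyPyxyxyxxy⇒yxxyxyxyxPxyxyxyxxy⇒yxxyxyxyxyPyxyxyxyxxy⇒yxxyxyxyxyyxyxyxyxxy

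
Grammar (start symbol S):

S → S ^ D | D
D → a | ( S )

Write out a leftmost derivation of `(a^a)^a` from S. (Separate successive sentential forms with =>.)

S => S^D   [S → S ^ D]
S^D => D^D   [S → D]
D^D => (S)^D   [D → ( S )]
(S)^D => (S^D)^D   [S → S ^ D]
(S^D)^D => (D^D)^D   [S → D]
(D^D)^D => (a^D)^D   [D → a]
(a^D)^D => (a^a)^D   [D → a]
(a^a)^D => (a^a)^a   [D → a]

S => S^D => D^D => (S)^D => (S^D)^D => (D^D)^D => (a^D)^D => (a^a)^D => (a^a)^a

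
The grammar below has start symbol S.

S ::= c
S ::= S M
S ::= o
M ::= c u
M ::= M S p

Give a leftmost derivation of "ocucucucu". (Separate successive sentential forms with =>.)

S=>SM=>SMM=>SMMM=>SMMMM=>oMMMM=>ocuMMM=>ocucuMM=>ocucucuM=>ocucucucu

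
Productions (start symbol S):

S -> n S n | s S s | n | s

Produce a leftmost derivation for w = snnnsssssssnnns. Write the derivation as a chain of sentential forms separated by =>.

S => sSs => snSns => snnSnns => snnnSnnns => snnnsSsnnns => snnnssSssnnns => snnnsssSsssnnns => snnnsssssssnnns

S => sSs   [S -> s S s]
sSs => snSns   [S -> n S n]
snSns => snnSnns   [S -> n S n]
snnSnns => snnnSnnns   [S -> n S n]
snnnSnnns => snnnsSsnnns   [S -> s S s]
snnnsSsnnns => snnnssSssnnns   [S -> s S s]
snnnssSssnnns => snnnsssSsssnnns   [S -> s S s]
snnnsssSsssnnns => snnnsssssssnnns   [S -> s]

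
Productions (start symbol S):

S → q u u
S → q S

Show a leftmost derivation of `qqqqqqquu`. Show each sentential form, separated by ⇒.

S ⇒ qS   [S → q S]
qS ⇒ qqS   [S → q S]
qqS ⇒ qqqS   [S → q S]
qqqS ⇒ qqqqS   [S → q S]
qqqqS ⇒ qqqqqS   [S → q S]
qqqqqS ⇒ qqqqqqS   [S → q S]
qqqqqqS ⇒ qqqqqqquu   [S → q u u]

S ⇒ qS ⇒ qqS ⇒ qqqS ⇒ qqqqS ⇒ qqqqqS ⇒ qqqqqqS ⇒ qqqqqqquu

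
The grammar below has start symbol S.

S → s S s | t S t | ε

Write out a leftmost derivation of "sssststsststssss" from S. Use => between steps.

S => sSs => ssSss => sssSsss => ssssSssss => sssstStssss => sssstsSstssss => sssststStstssss => sssststsSststssss => sssststsststssss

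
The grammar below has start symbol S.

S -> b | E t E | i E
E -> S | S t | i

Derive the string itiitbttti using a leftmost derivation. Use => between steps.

S=>EtE=>StE=>EtEtE=>itEtE=>itSttE=>itiEttE=>itiSttE=>itiEtEttE=>itiitEttE=>itiitStttE=>itiitbtttE=>itiitbttti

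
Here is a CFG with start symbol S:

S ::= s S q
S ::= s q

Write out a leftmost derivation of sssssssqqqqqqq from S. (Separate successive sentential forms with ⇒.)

S ⇒ sSq ⇒ ssSqq ⇒ sssSqqq ⇒ ssssSqqqq ⇒ sssssSqqqqq ⇒ ssssssSqqqqqq ⇒ sssssssqqqqqqq

S ⇒ sSq   [S ::= s S q]
sSq ⇒ ssSqq   [S ::= s S q]
ssSqq ⇒ sssSqqq   [S ::= s S q]
sssSqqq ⇒ ssssSqqqq   [S ::= s S q]
ssssSqqqq ⇒ sssssSqqqqq   [S ::= s S q]
sssssSqqqqq ⇒ ssssssSqqqqqq   [S ::= s S q]
ssssssSqqqqqq ⇒ sssssssqqqqqqq   [S ::= s q]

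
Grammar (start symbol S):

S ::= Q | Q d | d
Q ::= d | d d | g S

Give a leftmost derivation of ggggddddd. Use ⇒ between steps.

S ⇒ Q   [S ::= Q]
Q ⇒ gS   [Q ::= g S]
gS ⇒ gQ   [S ::= Q]
gQ ⇒ ggS   [Q ::= g S]
ggS ⇒ ggQd   [S ::= Q d]
ggQd ⇒ gggSd   [Q ::= g S]
gggSd ⇒ gggQdd   [S ::= Q d]
gggQdd ⇒ ggggSdd   [Q ::= g S]
ggggSdd ⇒ ggggQddd   [S ::= Q d]
ggggQddd ⇒ ggggddddd   [Q ::= d d]

S⇒Q⇒gS⇒gQ⇒ggS⇒ggQd⇒gggSd⇒gggQdd⇒ggggSdd⇒ggggQddd⇒ggggddddd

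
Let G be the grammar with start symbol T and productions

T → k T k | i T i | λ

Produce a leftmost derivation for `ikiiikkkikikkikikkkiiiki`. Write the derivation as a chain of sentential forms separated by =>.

T => iTi => ikTki => ikiTiki => ikiiTiiki => ikiiiTiiiki => ikiiikTkiiiki => ikiiikkTkkiiiki => ikiiikkkTkkkiiiki => ikiiikkkiTikkkiiiki => ikiiikkkikTkikkkiiiki => ikiiikkkikiTikikkkiiiki => ikiiikkkikikTkikikkkiiiki => ikiiikkkikikkikikkkiiiki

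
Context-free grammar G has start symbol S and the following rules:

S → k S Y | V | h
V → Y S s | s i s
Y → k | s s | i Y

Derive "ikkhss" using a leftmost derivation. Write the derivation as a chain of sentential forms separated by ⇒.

S ⇒ V ⇒ YSs ⇒ iYSs ⇒ ikSs ⇒ ikVs ⇒ ikYSss ⇒ ikkSss ⇒ ikkhss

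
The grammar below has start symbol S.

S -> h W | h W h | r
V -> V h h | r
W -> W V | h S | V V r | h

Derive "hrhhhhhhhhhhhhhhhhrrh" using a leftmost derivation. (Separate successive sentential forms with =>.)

S => hWh => hVVrh => hVhhVrh => hVhhhhVrh => hVhhhhhhVrh => hVhhhhhhhhVrh => hVhhhhhhhhhhVrh => hVhhhhhhhhhhhhVrh => hVhhhhhhhhhhhhhhVrh => hVhhhhhhhhhhhhhhhhVrh => hrhhhhhhhhhhhhhhhhVrh => hrhhhhhhhhhhhhhhhhrrh

S => hWh   [S -> h W h]
hWh => hVVrh   [W -> V V r]
hVVrh => hVhhVrh   [V -> V h h]
hVhhVrh => hVhhhhVrh   [V -> V h h]
hVhhhhVrh => hVhhhhhhVrh   [V -> V h h]
hVhhhhhhVrh => hVhhhhhhhhVrh   [V -> V h h]
hVhhhhhhhhVrh => hVhhhhhhhhhhVrh   [V -> V h h]
hVhhhhhhhhhhVrh => hVhhhhhhhhhhhhVrh   [V -> V h h]
hVhhhhhhhhhhhhVrh => hVhhhhhhhhhhhhhhVrh   [V -> V h h]
hVhhhhhhhhhhhhhhVrh => hVhhhhhhhhhhhhhhhhVrh   [V -> V h h]
hVhhhhhhhhhhhhhhhhVrh => hrhhhhhhhhhhhhhhhhVrh   [V -> r]
hrhhhhhhhhhhhhhhhhVrh => hrhhhhhhhhhhhhhhhhrrh   [V -> r]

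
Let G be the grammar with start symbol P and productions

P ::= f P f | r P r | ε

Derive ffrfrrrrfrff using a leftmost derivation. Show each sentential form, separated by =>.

P => fPf   [P ::= f P f]
fPf => ffPff   [P ::= f P f]
ffPff => ffrPrff   [P ::= r P r]
ffrPrff => ffrfPfrff   [P ::= f P f]
ffrfPfrff => ffrfrPrfrff   [P ::= r P r]
ffrfrPrfrff => ffrfrrPrrfrff   [P ::= r P r]
ffrfrrPrrfrff => ffrfrrrrfrff   [P ::= ε]

P => fPf => ffPff => ffrPrff => ffrfPfrff => ffrfrPrfrff => ffrfrrPrrfrff => ffrfrrrrfrff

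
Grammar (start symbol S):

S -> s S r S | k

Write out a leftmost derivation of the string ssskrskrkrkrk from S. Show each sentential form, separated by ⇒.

S ⇒ sSrS   [S -> s S r S]
sSrS ⇒ ssSrSrS   [S -> s S r S]
ssSrSrS ⇒ sssSrSrSrS   [S -> s S r S]
sssSrSrSrS ⇒ ssskrSrSrS   [S -> k]
ssskrSrSrS ⇒ ssskrsSrSrSrS   [S -> s S r S]
ssskrsSrSrSrS ⇒ ssskrskrSrSrS   [S -> k]
ssskrskrSrSrS ⇒ ssskrskrkrSrS   [S -> k]
ssskrskrkrSrS ⇒ ssskrskrkrkrS   [S -> k]
ssskrskrkrkrS ⇒ ssskrskrkrkrk   [S -> k]

S ⇒ sSrS ⇒ ssSrSrS ⇒ sssSrSrSrS ⇒ ssskrSrSrS ⇒ ssskrsSrSrSrS ⇒ ssskrskrSrSrS ⇒ ssskrskrkrSrS ⇒ ssskrskrkrkrS ⇒ ssskrskrkrkrk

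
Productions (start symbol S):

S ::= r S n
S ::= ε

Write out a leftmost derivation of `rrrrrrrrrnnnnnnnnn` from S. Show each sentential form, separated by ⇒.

S⇒rSn⇒rrSnn⇒rrrSnnn⇒rrrrSnnnn⇒rrrrrSnnnnn⇒rrrrrrSnnnnnn⇒rrrrrrrSnnnnnnn⇒rrrrrrrrSnnnnnnnn⇒rrrrrrrrrSnnnnnnnnn⇒rrrrrrrrrnnnnnnnnn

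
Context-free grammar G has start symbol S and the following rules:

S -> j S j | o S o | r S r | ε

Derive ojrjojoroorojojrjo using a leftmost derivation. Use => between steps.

S => oSo => ojSjo => ojrSrjo => ojrjSjrjo => ojrjoSojrjo => ojrjojSjojrjo => ojrjojoSojojrjo => ojrjojorSrojojrjo => ojrjojoroSorojojrjo => ojrjojoroorojojrjo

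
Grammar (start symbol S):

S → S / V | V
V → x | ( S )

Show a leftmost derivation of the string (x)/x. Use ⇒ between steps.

S⇒S/V⇒V/V⇒(S)/V⇒(V)/V⇒(x)/V⇒(x)/x

S ⇒ S/V   [S → S / V]
S/V ⇒ V/V   [S → V]
V/V ⇒ (S)/V   [V → ( S )]
(S)/V ⇒ (V)/V   [S → V]
(V)/V ⇒ (x)/V   [V → x]
(x)/V ⇒ (x)/x   [V → x]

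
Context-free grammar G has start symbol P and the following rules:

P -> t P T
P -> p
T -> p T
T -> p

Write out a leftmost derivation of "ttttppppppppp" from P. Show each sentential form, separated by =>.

P => tPT   [P -> t P T]
tPT => ttPTT   [P -> t P T]
ttPTT => tttPTTT   [P -> t P T]
tttPTTT => ttttPTTTT   [P -> t P T]
ttttPTTTT => ttttpTTTT   [P -> p]
ttttpTTTT => ttttppTTTT   [T -> p T]
ttttppTTTT => ttttpppTTT   [T -> p]
ttttpppTTT => ttttppppTTT   [T -> p T]
ttttppppTTT => ttttpppppTTT   [T -> p T]
ttttpppppTTT => ttttppppppTT   [T -> p]
ttttppppppTT => ttttpppppppTT   [T -> p T]
ttttpppppppTT => ttttppppppppT   [T -> p]
ttttppppppppT => ttttppppppppp   [T -> p]

P => tPT => ttPTT => tttPTTT => ttttPTTTT => ttttpTTTT => ttttppTTTT => ttttpppTTT => ttttppppTTT => ttttpppppTTT => ttttppppppTT => ttttpppppppTT => ttttppppppppT => ttttppppppppp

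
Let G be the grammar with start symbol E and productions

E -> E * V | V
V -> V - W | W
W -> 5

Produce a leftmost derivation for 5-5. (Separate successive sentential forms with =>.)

E => V   [E -> V]
V => V-W   [V -> V - W]
V-W => W-W   [V -> W]
W-W => 5-W   [W -> 5]
5-W => 5-5   [W -> 5]

E => V => V-W => W-W => 5-W => 5-5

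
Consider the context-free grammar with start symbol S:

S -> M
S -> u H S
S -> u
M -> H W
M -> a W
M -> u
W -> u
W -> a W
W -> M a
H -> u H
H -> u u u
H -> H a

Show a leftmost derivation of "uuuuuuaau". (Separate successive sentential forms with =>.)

S => uHS   [S -> u H S]
uHS => uuHS   [H -> u H]
uuHS => uuHaS   [H -> H a]
uuHaS => uuuHaS   [H -> u H]
uuuHaS => uuuuuuaS   [H -> u u u]
uuuuuuaS => uuuuuuaM   [S -> M]
uuuuuuaM => uuuuuuaaW   [M -> a W]
uuuuuuaaW => uuuuuuaau   [W -> u]

S => uHS => uuHS => uuHaS => uuuHaS => uuuuuuaS => uuuuuuaM => uuuuuuaaW => uuuuuuaau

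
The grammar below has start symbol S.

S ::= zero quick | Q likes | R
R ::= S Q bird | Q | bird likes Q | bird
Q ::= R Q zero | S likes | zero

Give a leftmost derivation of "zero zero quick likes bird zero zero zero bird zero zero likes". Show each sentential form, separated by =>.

S => Q likes => R Q zero likes => S Q bird Q zero likes => R Q bird Q zero likes => Q Q bird Q zero likes => zero Q bird Q zero likes => zero R Q zero bird Q zero likes => zero Q Q zero bird Q zero likes => zero S likes Q zero bird Q zero likes => zero zero quick likes Q zero bird Q zero likes => zero zero quick likes R Q zero zero bird Q zero likes => zero zero quick likes bird Q zero zero bird Q zero likes => zero zero quick likes bird zero zero zero bird Q zero likes => zero zero quick likes bird zero zero zero bird zero zero likes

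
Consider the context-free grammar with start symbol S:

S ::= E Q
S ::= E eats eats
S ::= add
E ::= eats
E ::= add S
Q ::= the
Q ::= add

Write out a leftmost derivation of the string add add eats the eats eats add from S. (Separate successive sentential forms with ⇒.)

S ⇒ E Q ⇒ add S Q ⇒ add E eats eats Q ⇒ add add S eats eats Q ⇒ add add E Q eats eats Q ⇒ add add eats Q eats eats Q ⇒ add add eats the eats eats Q ⇒ add add eats the eats eats add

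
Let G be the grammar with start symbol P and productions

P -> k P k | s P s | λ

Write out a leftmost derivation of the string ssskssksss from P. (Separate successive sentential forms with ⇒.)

P⇒sPs⇒ssPss⇒sssPsss⇒ssskPksss⇒sssksPsksss⇒ssskssksss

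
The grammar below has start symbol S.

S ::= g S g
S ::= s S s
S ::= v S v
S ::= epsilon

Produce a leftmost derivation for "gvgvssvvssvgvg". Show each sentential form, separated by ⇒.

S ⇒ gSg   [S ::= g S g]
gSg ⇒ gvSvg   [S ::= v S v]
gvSvg ⇒ gvgSgvg   [S ::= g S g]
gvgSgvg ⇒ gvgvSvgvg   [S ::= v S v]
gvgvSvgvg ⇒ gvgvsSsvgvg   [S ::= s S s]
gvgvsSsvgvg ⇒ gvgvssSssvgvg   [S ::= s S s]
gvgvssSssvgvg ⇒ gvgvssvSvssvgvg   [S ::= v S v]
gvgvssvSvssvgvg ⇒ gvgvssvvssvgvg   [S ::= epsilon]

S⇒gSg⇒gvSvg⇒gvgSgvg⇒gvgvSvgvg⇒gvgvsSsvgvg⇒gvgvssSssvgvg⇒gvgvssvSvssvgvg⇒gvgvssvvssvgvg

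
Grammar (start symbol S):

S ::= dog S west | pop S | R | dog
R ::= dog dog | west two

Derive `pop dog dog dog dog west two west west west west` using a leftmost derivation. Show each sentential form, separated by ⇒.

S ⇒ pop S   [S ::= pop S]
pop S ⇒ pop dog S west   [S ::= dog S west]
pop dog S west ⇒ pop dog dog S west west   [S ::= dog S west]
pop dog dog S west west ⇒ pop dog dog dog S west west west   [S ::= dog S west]
pop dog dog dog S west west west ⇒ pop dog dog dog dog S west west west west   [S ::= dog S west]
pop dog dog dog dog S west west west west ⇒ pop dog dog dog dog R west west west west   [S ::= R]
pop dog dog dog dog R west west west west ⇒ pop dog dog dog dog west two west west west west   [R ::= west two]

S ⇒ pop S ⇒ pop dog S west ⇒ pop dog dog S west west ⇒ pop dog dog dog S west west west ⇒ pop dog dog dog dog S west west west west ⇒ pop dog dog dog dog R west west west west ⇒ pop dog dog dog dog west two west west west west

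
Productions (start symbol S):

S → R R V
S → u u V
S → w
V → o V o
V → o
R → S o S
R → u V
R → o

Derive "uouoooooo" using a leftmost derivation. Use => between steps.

S=>RRV=>uVRV=>uoRV=>uouVV=>uouoVoV=>uouooVooV=>uouoooooV=>uouoooooo

S => RRV   [S → R R V]
RRV => uVRV   [R → u V]
uVRV => uoRV   [V → o]
uoRV => uouVV   [R → u V]
uouVV => uouoVoV   [V → o V o]
uouoVoV => uouooVooV   [V → o V o]
uouooVooV => uouoooooV   [V → o]
uouoooooV => uouoooooo   [V → o]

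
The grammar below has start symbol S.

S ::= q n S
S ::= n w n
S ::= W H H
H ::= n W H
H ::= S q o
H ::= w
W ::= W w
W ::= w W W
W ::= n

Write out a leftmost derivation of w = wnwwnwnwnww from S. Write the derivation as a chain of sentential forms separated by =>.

S => WHH   [S ::= W H H]
WHH => wWWHH   [W ::= w W W]
wWWHH => wnWHH   [W ::= n]
wnWHH => wnwWWHH   [W ::= w W W]
wnwWWHH => wnwWwWHH   [W ::= W w]
wnwWwWHH => wnwwWWwWHH   [W ::= w W W]
wnwwWWwWHH => wnwwWwWwWHH   [W ::= W w]
wnwwWwWwWHH => wnwwnwWwWHH   [W ::= n]
wnwwnwWwWHH => wnwwnwnwWHH   [W ::= n]
wnwwnwnwWHH => wnwwnwnwnHH   [W ::= n]
wnwwnwnwnHH => wnwwnwnwnwH   [H ::= w]
wnwwnwnwnwH => wnwwnwnwnww   [H ::= w]

S => WHH => wWWHH => wnWHH => wnwWWHH => wnwWwWHH => wnwwWWwWHH => wnwwWwWwWHH => wnwwnwWwWHH => wnwwnwnwWHH => wnwwnwnwnHH => wnwwnwnwnwH => wnwwnwnwnww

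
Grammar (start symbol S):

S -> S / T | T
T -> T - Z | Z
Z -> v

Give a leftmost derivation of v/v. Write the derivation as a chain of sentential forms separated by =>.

S => S/T => T/T => Z/T => v/T => v/Z => v/v

S => S/T   [S -> S / T]
S/T => T/T   [S -> T]
T/T => Z/T   [T -> Z]
Z/T => v/T   [Z -> v]
v/T => v/Z   [T -> Z]
v/Z => v/v   [Z -> v]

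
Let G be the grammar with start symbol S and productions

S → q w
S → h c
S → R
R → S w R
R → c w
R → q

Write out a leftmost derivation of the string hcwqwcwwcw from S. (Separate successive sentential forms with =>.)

S => R => SwR => RwR => SwRwR => RwRwR => SwRwRwR => hcwRwRwR => hcwqwRwR => hcwqwcwwR => hcwqwcwwcw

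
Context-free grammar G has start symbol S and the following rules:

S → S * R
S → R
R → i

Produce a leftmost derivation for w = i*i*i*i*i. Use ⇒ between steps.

S ⇒ S*R ⇒ S*R*R ⇒ S*R*R*R ⇒ S*R*R*R*R ⇒ R*R*R*R*R ⇒ i*R*R*R*R ⇒ i*i*R*R*R ⇒ i*i*i*R*R ⇒ i*i*i*i*R ⇒ i*i*i*i*i

S ⇒ S*R   [S → S * R]
S*R ⇒ S*R*R   [S → S * R]
S*R*R ⇒ S*R*R*R   [S → S * R]
S*R*R*R ⇒ S*R*R*R*R   [S → S * R]
S*R*R*R*R ⇒ R*R*R*R*R   [S → R]
R*R*R*R*R ⇒ i*R*R*R*R   [R → i]
i*R*R*R*R ⇒ i*i*R*R*R   [R → i]
i*i*R*R*R ⇒ i*i*i*R*R   [R → i]
i*i*i*R*R ⇒ i*i*i*i*R   [R → i]
i*i*i*i*R ⇒ i*i*i*i*i   [R → i]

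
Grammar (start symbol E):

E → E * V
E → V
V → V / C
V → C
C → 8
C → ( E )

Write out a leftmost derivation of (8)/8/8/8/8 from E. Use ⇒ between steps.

E ⇒ V   [E → V]
V ⇒ V/C   [V → V / C]
V/C ⇒ V/C/C   [V → V / C]
V/C/C ⇒ V/C/C/C   [V → V / C]
V/C/C/C ⇒ V/C/C/C/C   [V → V / C]
V/C/C/C/C ⇒ C/C/C/C/C   [V → C]
C/C/C/C/C ⇒ (E)/C/C/C/C   [C → ( E )]
(E)/C/C/C/C ⇒ (V)/C/C/C/C   [E → V]
(V)/C/C/C/C ⇒ (C)/C/C/C/C   [V → C]
(C)/C/C/C/C ⇒ (8)/C/C/C/C   [C → 8]
(8)/C/C/C/C ⇒ (8)/8/C/C/C   [C → 8]
(8)/8/C/C/C ⇒ (8)/8/8/C/C   [C → 8]
(8)/8/8/C/C ⇒ (8)/8/8/8/C   [C → 8]
(8)/8/8/8/C ⇒ (8)/8/8/8/8   [C → 8]

E ⇒ V ⇒ V/C ⇒ V/C/C ⇒ V/C/C/C ⇒ V/C/C/C/C ⇒ C/C/C/C/C ⇒ (E)/C/C/C/C ⇒ (V)/C/C/C/C ⇒ (C)/C/C/C/C ⇒ (8)/C/C/C/C ⇒ (8)/8/C/C/C ⇒ (8)/8/8/C/C ⇒ (8)/8/8/8/C ⇒ (8)/8/8/8/8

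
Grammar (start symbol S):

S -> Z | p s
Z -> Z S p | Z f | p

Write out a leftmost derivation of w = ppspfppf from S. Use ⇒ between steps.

S⇒Z⇒Zf⇒ZSpf⇒ZfSpf⇒ZSpfSpf⇒pSpfSpf⇒ppspfSpf⇒ppspfZpf⇒ppspfppf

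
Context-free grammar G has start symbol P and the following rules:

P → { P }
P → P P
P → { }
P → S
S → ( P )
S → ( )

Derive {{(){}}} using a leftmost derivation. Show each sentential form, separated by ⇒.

P ⇒ {P} ⇒ {{P}} ⇒ {{PP}} ⇒ {{SP}} ⇒ {{()P}} ⇒ {{(){}}}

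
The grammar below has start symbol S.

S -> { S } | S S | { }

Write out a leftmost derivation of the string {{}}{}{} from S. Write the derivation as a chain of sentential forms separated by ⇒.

S ⇒ SS   [S -> S S]
SS ⇒ {S}S   [S -> { S }]
{S}S ⇒ {{}}S   [S -> { }]
{{}}S ⇒ {{}}SS   [S -> S S]
{{}}SS ⇒ {{}}{}S   [S -> { }]
{{}}{}S ⇒ {{}}{}{}   [S -> { }]

S ⇒ SS ⇒ {S}S ⇒ {{}}S ⇒ {{}}SS ⇒ {{}}{}S ⇒ {{}}{}{}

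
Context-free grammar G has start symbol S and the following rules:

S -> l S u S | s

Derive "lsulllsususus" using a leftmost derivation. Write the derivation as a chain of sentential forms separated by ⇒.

S⇒lSuS⇒lsuS⇒lsulSuS⇒lsullSuSuS⇒lsulllSuSuSuS⇒lsulllsuSuSuS⇒lsulllsusuSuS⇒lsulllsususuS⇒lsulllsususus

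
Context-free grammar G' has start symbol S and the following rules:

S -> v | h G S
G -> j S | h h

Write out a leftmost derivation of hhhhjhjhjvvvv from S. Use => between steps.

S=>hGS=>hhhS=>hhhhGS=>hhhhjSS=>hhhhjhGSS=>hhhhjhjSSS=>hhhhjhjhGSSS=>hhhhjhjhjSSSS=>hhhhjhjhjvSSS=>hhhhjhjhjvvSS=>hhhhjhjhjvvvS=>hhhhjhjhjvvvv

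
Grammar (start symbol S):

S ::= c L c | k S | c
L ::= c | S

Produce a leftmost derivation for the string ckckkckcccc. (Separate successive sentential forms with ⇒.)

S ⇒ cLc   [S ::= c L c]
cLc ⇒ cSc   [L ::= S]
cSc ⇒ ckSc   [S ::= k S]
ckSc ⇒ ckcLcc   [S ::= c L c]
ckcLcc ⇒ ckcScc   [L ::= S]
ckcScc ⇒ ckckScc   [S ::= k S]
ckckScc ⇒ ckckkScc   [S ::= k S]
ckckkScc ⇒ ckckkcLccc   [S ::= c L c]
ckckkcLccc ⇒ ckckkcSccc   [L ::= S]
ckckkcSccc ⇒ ckckkckSccc   [S ::= k S]
ckckkckSccc ⇒ ckckkckcccc   [S ::= c]

S ⇒ cLc ⇒ cSc ⇒ ckSc ⇒ ckcLcc ⇒ ckcScc ⇒ ckckScc ⇒ ckckkScc ⇒ ckckkcLccc ⇒ ckckkcSccc ⇒ ckckkckSccc ⇒ ckckkckcccc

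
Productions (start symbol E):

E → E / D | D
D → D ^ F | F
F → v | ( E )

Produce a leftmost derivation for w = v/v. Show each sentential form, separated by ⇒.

E⇒E/D⇒D/D⇒F/D⇒v/D⇒v/F⇒v/v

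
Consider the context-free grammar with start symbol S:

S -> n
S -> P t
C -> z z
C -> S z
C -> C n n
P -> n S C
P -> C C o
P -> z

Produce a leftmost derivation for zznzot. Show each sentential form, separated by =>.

S=>Pt=>CCot=>zzCot=>zzSzot=>zznzot

S => Pt   [S -> P t]
Pt => CCot   [P -> C C o]
CCot => zzCot   [C -> z z]
zzCot => zzSzot   [C -> S z]
zzSzot => zznzot   [S -> n]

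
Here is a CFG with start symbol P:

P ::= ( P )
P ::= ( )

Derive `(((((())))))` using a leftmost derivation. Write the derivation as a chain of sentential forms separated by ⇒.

P ⇒ (P)   [P ::= ( P )]
(P) ⇒ ((P))   [P ::= ( P )]
((P)) ⇒ (((P)))   [P ::= ( P )]
(((P))) ⇒ ((((P))))   [P ::= ( P )]
((((P)))) ⇒ (((((P)))))   [P ::= ( P )]
(((((P))))) ⇒ (((((())))))   [P ::= ( )]

P ⇒ (P) ⇒ ((P)) ⇒ (((P))) ⇒ ((((P)))) ⇒ (((((P))))) ⇒ (((((())))))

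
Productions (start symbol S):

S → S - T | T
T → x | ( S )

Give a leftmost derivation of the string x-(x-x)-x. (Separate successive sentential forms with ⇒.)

S ⇒ S-T ⇒ S-T-T ⇒ T-T-T ⇒ x-T-T ⇒ x-(S)-T ⇒ x-(S-T)-T ⇒ x-(T-T)-T ⇒ x-(x-T)-T ⇒ x-(x-x)-T ⇒ x-(x-x)-x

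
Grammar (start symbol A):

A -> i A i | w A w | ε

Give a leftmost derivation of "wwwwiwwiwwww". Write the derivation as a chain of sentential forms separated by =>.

A => wAw   [A -> w A w]
wAw => wwAww   [A -> w A w]
wwAww => wwwAwww   [A -> w A w]
wwwAwww => wwwwAwwww   [A -> w A w]
wwwwAwwww => wwwwiAiwwww   [A -> i A i]
wwwwiAiwwww => wwwwiwAwiwwww   [A -> w A w]
wwwwiwAwiwwww => wwwwiwwiwwww   [A -> ε]

A=>wAw=>wwAww=>wwwAwww=>wwwwAwwww=>wwwwiAiwwww=>wwwwiwAwiwwww=>wwwwiwwiwwww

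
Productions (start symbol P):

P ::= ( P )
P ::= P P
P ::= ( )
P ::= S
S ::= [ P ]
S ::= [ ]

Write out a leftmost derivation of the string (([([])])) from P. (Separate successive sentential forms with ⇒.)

P ⇒ (P)   [P ::= ( P )]
(P) ⇒ ((P))   [P ::= ( P )]
((P)) ⇒ ((S))   [P ::= S]
((S)) ⇒ (([P]))   [S ::= [ P ]]
(([P])) ⇒ (([(P)]))   [P ::= ( P )]
(([(P)])) ⇒ (([(S)]))   [P ::= S]
(([(S)])) ⇒ (([([])]))   [S ::= [ ]]

P⇒(P)⇒((P))⇒((S))⇒(([P]))⇒(([(P)]))⇒(([(S)]))⇒(([([])]))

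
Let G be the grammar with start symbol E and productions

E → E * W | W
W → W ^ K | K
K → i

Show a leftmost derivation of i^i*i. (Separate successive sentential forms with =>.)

E=>E*W=>W*W=>W^K*W=>K^K*W=>i^K*W=>i^i*W=>i^i*K=>i^i*i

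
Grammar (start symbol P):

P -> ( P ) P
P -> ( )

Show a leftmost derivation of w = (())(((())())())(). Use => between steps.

P=>(P)P=>(())P=>(())(P)P=>(())((P)P)P=>(())(((P)P)P)P=>(())(((())P)P)P=>(())(((())())P)P=>(())(((())())())P=>(())(((())())())()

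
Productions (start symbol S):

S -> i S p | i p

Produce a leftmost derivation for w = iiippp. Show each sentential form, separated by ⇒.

S ⇒ iSp ⇒ iiSpp ⇒ iiippp

S ⇒ iSp   [S -> i S p]
iSp ⇒ iiSpp   [S -> i S p]
iiSpp ⇒ iiippp   [S -> i p]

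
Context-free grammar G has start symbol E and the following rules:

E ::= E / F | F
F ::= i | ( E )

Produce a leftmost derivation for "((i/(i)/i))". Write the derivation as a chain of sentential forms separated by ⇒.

E⇒F⇒(E)⇒(F)⇒((E))⇒((E/F))⇒((E/F/F))⇒((F/F/F))⇒((i/F/F))⇒((i/(E)/F))⇒((i/(F)/F))⇒((i/(i)/F))⇒((i/(i)/i))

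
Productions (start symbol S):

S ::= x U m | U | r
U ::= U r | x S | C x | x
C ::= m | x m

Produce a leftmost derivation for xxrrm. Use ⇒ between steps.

S⇒xUm⇒xUrm⇒xxSrm⇒xxrrm

S ⇒ xUm   [S ::= x U m]
xUm ⇒ xUrm   [U ::= U r]
xUrm ⇒ xxSrm   [U ::= x S]
xxSrm ⇒ xxrrm   [S ::= r]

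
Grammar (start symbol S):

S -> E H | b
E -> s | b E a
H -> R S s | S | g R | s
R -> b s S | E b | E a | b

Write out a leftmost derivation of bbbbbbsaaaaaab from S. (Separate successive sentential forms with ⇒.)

S ⇒ EH   [S -> E H]
EH ⇒ bEaH   [E -> b E a]
bEaH ⇒ bbEaaH   [E -> b E a]
bbEaaH ⇒ bbbEaaaH   [E -> b E a]
bbbEaaaH ⇒ bbbbEaaaaH   [E -> b E a]
bbbbEaaaaH ⇒ bbbbbEaaaaaH   [E -> b E a]
bbbbbEaaaaaH ⇒ bbbbbbEaaaaaaH   [E -> b E a]
bbbbbbEaaaaaaH ⇒ bbbbbbsaaaaaaH   [E -> s]
bbbbbbsaaaaaaH ⇒ bbbbbbsaaaaaaS   [H -> S]
bbbbbbsaaaaaaS ⇒ bbbbbbsaaaaaab   [S -> b]

S ⇒ EH ⇒ bEaH ⇒ bbEaaH ⇒ bbbEaaaH ⇒ bbbbEaaaaH ⇒ bbbbbEaaaaaH ⇒ bbbbbbEaaaaaaH ⇒ bbbbbbsaaaaaaH ⇒ bbbbbbsaaaaaaS ⇒ bbbbbbsaaaaaab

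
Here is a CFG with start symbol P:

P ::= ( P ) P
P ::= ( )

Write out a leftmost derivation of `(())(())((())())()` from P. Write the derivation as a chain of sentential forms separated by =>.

P => (P)P   [P ::= ( P ) P]
(P)P => (())P   [P ::= ( )]
(())P => (())(P)P   [P ::= ( P ) P]
(())(P)P => (())(())P   [P ::= ( )]
(())(())P => (())(())(P)P   [P ::= ( P ) P]
(())(())(P)P => (())(())((P)P)P   [P ::= ( P ) P]
(())(())((P)P)P => (())(())((())P)P   [P ::= ( )]
(())(())((())P)P => (())(())((())())P   [P ::= ( )]
(())(())((())())P => (())(())((())())()   [P ::= ( )]

P => (P)P => (())P => (())(P)P => (())(())P => (())(())(P)P => (())(())((P)P)P => (())(())((())P)P => (())(())((())())P => (())(())((())())()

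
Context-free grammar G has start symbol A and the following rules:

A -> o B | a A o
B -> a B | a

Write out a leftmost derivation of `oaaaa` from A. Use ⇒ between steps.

A ⇒ oB   [A -> o B]
oB ⇒ oaB   [B -> a B]
oaB ⇒ oaaB   [B -> a B]
oaaB ⇒ oaaaB   [B -> a B]
oaaaB ⇒ oaaaa   [B -> a]

A ⇒ oB ⇒ oaB ⇒ oaaB ⇒ oaaaB ⇒ oaaaa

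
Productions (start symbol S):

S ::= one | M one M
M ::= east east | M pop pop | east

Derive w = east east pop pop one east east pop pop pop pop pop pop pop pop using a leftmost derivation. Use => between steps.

S => M one M   [S ::= M one M]
M one M => M pop pop one M   [M ::= M pop pop]
M pop pop one M => east east pop pop one M   [M ::= east east]
east east pop pop one M => east east pop pop one M pop pop   [M ::= M pop pop]
east east pop pop one M pop pop => east east pop pop one M pop pop pop pop   [M ::= M pop pop]
east east pop pop one M pop pop pop pop => east east pop pop one M pop pop pop pop pop pop   [M ::= M pop pop]
east east pop pop one M pop pop pop pop pop pop => east east pop pop one M pop pop pop pop pop pop pop pop   [M ::= M pop pop]
east east pop pop one M pop pop pop pop pop pop pop pop => east east pop pop one east east pop pop pop pop pop pop pop pop   [M ::= east east]

S => M one M => M pop pop one M => east east pop pop one M => east east pop pop one M pop pop => east east pop pop one M pop pop pop pop => east east pop pop one M pop pop pop pop pop pop => east east pop pop one M pop pop pop pop pop pop pop pop => east east pop pop one east east pop pop pop pop pop pop pop pop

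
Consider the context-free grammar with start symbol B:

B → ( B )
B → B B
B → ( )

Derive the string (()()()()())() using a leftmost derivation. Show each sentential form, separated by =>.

B => BB => (B)B => (BB)B => (BBB)B => (BBBB)B => (BBBBB)B => (()BBBB)B => (()()BBB)B => (()()()BB)B => (()()()()B)B => (()()()()())B => (()()()()())()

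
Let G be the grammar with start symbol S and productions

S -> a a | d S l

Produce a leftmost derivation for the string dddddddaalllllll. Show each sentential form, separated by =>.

S => dSl   [S -> d S l]
dSl => ddSll   [S -> d S l]
ddSll => dddSlll   [S -> d S l]
dddSlll => ddddSllll   [S -> d S l]
ddddSllll => dddddSlllll   [S -> d S l]
dddddSlllll => ddddddSllllll   [S -> d S l]
ddddddSllllll => dddddddSlllllll   [S -> d S l]
dddddddSlllllll => dddddddaalllllll   [S -> a a]

S=>dSl=>ddSll=>dddSlll=>ddddSllll=>dddddSlllll=>ddddddSllllll=>dddddddSlllllll=>dddddddaalllllll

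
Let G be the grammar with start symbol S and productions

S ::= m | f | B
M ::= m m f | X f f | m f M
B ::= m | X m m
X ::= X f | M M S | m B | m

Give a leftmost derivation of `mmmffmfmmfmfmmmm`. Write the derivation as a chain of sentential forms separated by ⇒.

S⇒B⇒Xmm⇒mBmm⇒mXmmmm⇒mXfmmmm⇒mMMSfmmmm⇒mXffMSfmmmm⇒mmBffMSfmmmm⇒mmmffMSfmmmm⇒mmmffmfMSfmmmm⇒mmmffmfmmfSfmmmm⇒mmmffmfmmfmfmmmm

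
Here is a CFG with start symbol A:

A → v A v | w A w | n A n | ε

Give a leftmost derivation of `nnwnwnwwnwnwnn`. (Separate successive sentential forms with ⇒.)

A ⇒ nAn   [A → n A n]
nAn ⇒ nnAnn   [A → n A n]
nnAnn ⇒ nnwAwnn   [A → w A w]
nnwAwnn ⇒ nnwnAnwnn   [A → n A n]
nnwnAnwnn ⇒ nnwnwAwnwnn   [A → w A w]
nnwnwAwnwnn ⇒ nnwnwnAnwnwnn   [A → n A n]
nnwnwnAnwnwnn ⇒ nnwnwnwAwnwnwnn   [A → w A w]
nnwnwnwAwnwnwnn ⇒ nnwnwnwwnwnwnn   [A → ε]

A ⇒ nAn ⇒ nnAnn ⇒ nnwAwnn ⇒ nnwnAnwnn ⇒ nnwnwAwnwnn ⇒ nnwnwnAnwnwnn ⇒ nnwnwnwAwnwnwnn ⇒ nnwnwnwwnwnwnn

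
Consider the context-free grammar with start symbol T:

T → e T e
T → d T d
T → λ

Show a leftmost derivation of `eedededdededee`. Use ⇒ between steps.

T ⇒ eTe ⇒ eeTee ⇒ eedTdee ⇒ eedeTedee ⇒ eededTdedee ⇒ eededeTededee ⇒ eedededTdededee ⇒ eedededdededee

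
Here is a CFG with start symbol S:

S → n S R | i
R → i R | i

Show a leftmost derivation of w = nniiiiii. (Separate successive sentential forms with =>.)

S=>nSR=>nnSRR=>nniRR=>nniiR=>nniiiR=>nniiiiR=>nniiiiiR=>nniiiiii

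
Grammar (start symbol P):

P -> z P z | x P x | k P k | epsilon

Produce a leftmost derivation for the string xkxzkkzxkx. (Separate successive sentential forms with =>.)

P => xPx => xkPkx => xkxPxkx => xkxzPzxkx => xkxzkPkzxkx => xkxzkkzxkx

P => xPx   [P -> x P x]
xPx => xkPkx   [P -> k P k]
xkPkx => xkxPxkx   [P -> x P x]
xkxPxkx => xkxzPzxkx   [P -> z P z]
xkxzPzxkx => xkxzkPkzxkx   [P -> k P k]
xkxzkPkzxkx => xkxzkkzxkx   [P -> epsilon]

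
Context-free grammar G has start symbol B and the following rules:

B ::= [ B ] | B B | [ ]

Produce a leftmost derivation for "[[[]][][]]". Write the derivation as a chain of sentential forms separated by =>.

B => [B]   [B ::= [ B ]]
[B] => [BB]   [B ::= B B]
[BB] => [[B]B]   [B ::= [ B ]]
[[B]B] => [[[]]B]   [B ::= [ ]]
[[[]]B] => [[[]]BB]   [B ::= B B]
[[[]]BB] => [[[]][]B]   [B ::= [ ]]
[[[]][]B] => [[[]][][]]   [B ::= [ ]]

B=>[B]=>[BB]=>[[B]B]=>[[[]]B]=>[[[]]BB]=>[[[]][]B]=>[[[]][][]]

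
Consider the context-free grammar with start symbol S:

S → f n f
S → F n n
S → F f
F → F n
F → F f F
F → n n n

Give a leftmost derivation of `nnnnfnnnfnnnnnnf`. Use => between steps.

S => Ff => FfFf => FnfFf => nnnnfFf => nnnnfFnf => nnnnfFfFnf => nnnnfnnnfFnf => nnnnfnnnfFnnf => nnnnfnnnfFnnnf => nnnnfnnnfnnnnnnf

S => Ff   [S → F f]
Ff => FfFf   [F → F f F]
FfFf => FnfFf   [F → F n]
FnfFf => nnnnfFf   [F → n n n]
nnnnfFf => nnnnfFnf   [F → F n]
nnnnfFnf => nnnnfFfFnf   [F → F f F]
nnnnfFfFnf => nnnnfnnnfFnf   [F → n n n]
nnnnfnnnfFnf => nnnnfnnnfFnnf   [F → F n]
nnnnfnnnfFnnf => nnnnfnnnfFnnnf   [F → F n]
nnnnfnnnfFnnnf => nnnnfnnnfnnnnnnf   [F → n n n]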